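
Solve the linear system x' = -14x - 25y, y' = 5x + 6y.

Coefficient matrix A = [[-14, -25], [5, 6]].
Characteristic polynomial det(A - λI) = λ^2 + 8λ + 41 = 0.
Eigenvalues λ = -4 ± 5i (complex conjugate pair).
For λ=-4+5i: an eigenvector is (2,-1) - i(1,0) = (2 - i, -1).
A real fundamental pair from Re and Im of e^((-4+5i)t)v: X_1 = e^(-4t)(cos(5t)·(2,-1) + sin(5t)·(1,0)), X_2 = e^(-4t)(sin(5t)·(2,-1) - cos(5t)·(1,0)).
General solution: C_1X_1 + C_2X_2.

x(t) = C_1e^(-4t)sin(5t) + 2C_1e^(-4t)cos(5t) + 2C_2e^(-4t)sin(5t) - C_2e^(-4t)cos(5t), y(t) = -C_1e^(-4t)cos(5t) - C_2e^(-4t)sin(5t)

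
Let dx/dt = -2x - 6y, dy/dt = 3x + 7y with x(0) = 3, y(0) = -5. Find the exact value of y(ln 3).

-561

A = [[-2,-6],[3,7]]; eigenvalues λ = 4, 1.
Eigenvectors: (1,-1) for λ=4, (2,-1) for λ=1.
From the initial condition, c_1 = 7, c_2 = -2.
y(ln 3) = (7)(3^4)(-1) + (-2)(3^1)(-1) = -561.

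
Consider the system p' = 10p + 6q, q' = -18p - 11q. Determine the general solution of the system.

Coefficient matrix A = [[10, 6], [-18, -11]].
Characteristic polynomial det(A - λI) = λ^2 + λ - 2 = 0.
Eigenvalues λ = 1, -2.
For λ=1: (A-λI) row 1 is [9, 6], so an eigenvector is (-2, 3).
For λ=-2: (A-λI) row 1 is [12, 6], so an eigenvector is (-1, 2).
General solution: C_1e^(t)(-2,3) + C_2e^(-2t)(-1,2).

p(t) = -2C_1e^(t) - C_2e^(-2t), q(t) = 3C_1e^(t) + 2C_2e^(-2t)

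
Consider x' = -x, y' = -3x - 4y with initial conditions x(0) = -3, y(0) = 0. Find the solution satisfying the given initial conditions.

Coefficient matrix A = [[-1, 0], [-3, -4]].
Characteristic polynomial det(A - λI) = λ^2 + 5λ + 4 = 0.
Eigenvalues λ = -1, -4.
For λ=-1: (A-λI) row 2 is [-3, -3], so an eigenvector is (1, -1).
For λ=-4: (A-λI) row 1 is [3, 0], so an eigenvector is (0, -1).
General solution: c_1e^(-t)(1,-1) + c_2e^(-4t)(0,-1).
Applying x(0)=-3, y(0)=0 gives c_1=-3, c_2=3.

x(t) = -3e^(-t), y(t) = 3e^(-t) - 3e^(-4t)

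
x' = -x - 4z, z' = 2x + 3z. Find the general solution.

x(t) = c_1e^(t)sin(2t) + c_1e^(t)cos(2t) + c_2e^(t)sin(2t) - c_2e^(t)cos(2t), z(t) = -c_1e^(t)cos(2t) - c_2e^(t)sin(2t)

Coefficient matrix A = [[-1, -4], [2, 3]].
Characteristic polynomial det(A - λI) = λ^2 - 2λ + 5 = 0.
Eigenvalues λ = 1 ± 2i (complex conjugate pair).
For λ=1+2i: an eigenvector is (1,-1) - i(1,0) = (1 - i, -1).
A real fundamental pair from Re and Im of e^((1+2i)t)v: X_1 = e^(t)(cos(2t)·(1,-1) + sin(2t)·(1,0)), X_2 = e^(t)(sin(2t)·(1,-1) - cos(2t)·(1,0)).
General solution: c_1X_1 + c_2X_2.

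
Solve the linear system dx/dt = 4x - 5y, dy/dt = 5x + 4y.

x(t) = -c_1e^(4t)sin(5t) + c_2e^(4t)cos(5t), y(t) = c_1e^(4t)cos(5t) + c_2e^(4t)sin(5t)

Coefficient matrix A = [[4, -5], [5, 4]].
Characteristic polynomial det(A - λI) = λ^2 - 8λ + 41 = 0.
Eigenvalues λ = 4 ± 5i (complex conjugate pair).
For λ=4+5i: an eigenvector is (0,1) - i(-1,0) = (0 + i, 1).
A real fundamental pair from Re and Im of e^((4+5i)t)v: X_1 = e^(4t)(cos(5t)·(0,1) + sin(5t)·(-1,0)), X_2 = e^(4t)(sin(5t)·(0,1) - cos(5t)·(-1,0)).
General solution: c_1X_1 + c_2X_2.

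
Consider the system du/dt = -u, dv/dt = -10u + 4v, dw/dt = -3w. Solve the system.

u(t) = c_3e^(-t), v(t) = c_2e^(4t) + 2c_3e^(-t), w(t) = c_1e^(-3t)

Coefficient matrix A = [[-1, 0, 0], [-10, 4, 0], [0, 0, -3]].
det(A - λI) = 0 gives eigenvalues λ = -3, 4, -1.
For λ=-3: eigenvector (0,0,1).
For λ=4: eigenvector (0,1,0).
For λ=-1: eigenvector (1,2,0).
General solution: c_1e^(-3t)(0,0,1) + c_2e^(4t)(0,1,0) + c_3e^(-t)(1,2,0).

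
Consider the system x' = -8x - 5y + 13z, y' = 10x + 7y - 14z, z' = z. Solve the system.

x(t) = c_1e^(-3t) - c_2e^(2t) + 2c_3e^(t), y(t) = -c_1e^(-3t) + 2c_2e^(2t) - c_3e^(t), z(t) = c_3e^(t)

Coefficient matrix A = [[-8, -5, 13], [10, 7, -14], [0, 0, 1]].
det(A - λI) = 0 gives eigenvalues λ = -3, 2, 1.
For λ=-3: eigenvector (1,-1,0).
For λ=2: eigenvector (-1,2,0).
For λ=1: eigenvector (2,-1,1).
General solution: c_1e^(-3t)(1,-1,0) + c_2e^(2t)(-1,2,0) + c_3e^(t)(2,-1,1).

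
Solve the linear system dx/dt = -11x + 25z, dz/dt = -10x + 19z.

x(t) = 2c_1e^(4t)sin(5t) + c_1e^(4t)cos(5t) + c_2e^(4t)sin(5t) - 2c_2e^(4t)cos(5t), z(t) = c_1e^(4t)sin(5t) + c_1e^(4t)cos(5t) + c_2e^(4t)sin(5t) - c_2e^(4t)cos(5t)

Coefficient matrix A = [[-11, 25], [-10, 19]].
Characteristic polynomial det(A - λI) = λ^2 - 8λ + 41 = 0.
Eigenvalues λ = 4 ± 5i (complex conjugate pair).
For λ=4+5i: an eigenvector is (1,1) - i(2,1) = (1 - 2i, 1 - i).
A real fundamental pair from Re and Im of e^((4+5i)t)v: X_1 = e^(4t)(cos(5t)·(1,1) + sin(5t)·(2,1)), X_2 = e^(4t)(sin(5t)·(1,1) - cos(5t)·(2,1)).
General solution: c_1X_1 + c_2X_2.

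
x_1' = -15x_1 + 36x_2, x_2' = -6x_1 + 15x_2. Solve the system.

Coefficient matrix A = [[-15, 36], [-6, 15]].
Characteristic polynomial det(A - λI) = λ^2 - 9 = 0.
Eigenvalues λ = 3, -3.
For λ=3: (A-λI) row 1 is [-18, 36], so an eigenvector is (2, 1).
For λ=-3: (A-λI) row 1 is [-12, 36], so an eigenvector is (3, 1).
General solution: K_1e^(3t)(2,1) + K_2e^(-3t)(3,1).

x_1(t) = 2K_1e^(3t) + 3K_2e^(-3t), x_2(t) = K_1e^(3t) + K_2e^(-3t)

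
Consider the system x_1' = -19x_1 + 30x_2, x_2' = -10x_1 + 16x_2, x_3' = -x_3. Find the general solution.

x_1(t) = -3C_1e^(t) + 2C_2e^(-4t), x_2(t) = -2C_1e^(t) + C_2e^(-4t), x_3(t) = C_3e^(-t)

Coefficient matrix A = [[-19, 30, 0], [-10, 16, 0], [0, 0, -1]].
det(A - λI) = 0 gives eigenvalues λ = 1, -4, -1.
For λ=1: eigenvector (-3,-2,0).
For λ=-4: eigenvector (2,1,0).
For λ=-1: eigenvector (0,0,1).
General solution: C_1e^(t)(-3,-2,0) + C_2e^(-4t)(2,1,0) + C_3e^(-t)(0,0,1).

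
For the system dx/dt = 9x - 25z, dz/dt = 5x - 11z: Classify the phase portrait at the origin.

stable spiral

A = [[9,-25],[5,-11]]; det(A-λI) = λ^2 + 2λ + 26.
λ = -1 ± 5i: negative real part.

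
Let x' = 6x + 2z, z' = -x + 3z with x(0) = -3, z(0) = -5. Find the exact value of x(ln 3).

-2835

A = [[6,2],[-1,3]]; eigenvalues λ = 4, 5.
Eigenvectors: (-1,1) for λ=4, (-2,1) for λ=5.
From the initial condition, c_1 = -13, c_2 = 8.
x(ln 3) = (-13)(3^4)(-1) + (8)(3^5)(-2) = -2835.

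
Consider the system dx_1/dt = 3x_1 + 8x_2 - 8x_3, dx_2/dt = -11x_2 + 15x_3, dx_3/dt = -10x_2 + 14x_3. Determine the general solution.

Coefficient matrix A = [[3, 8, -8], [0, -11, 15], [0, -10, 14]].
det(A - λI) = 0 gives eigenvalues λ = -1, 3, 4.
For λ=-1: eigenvector (-2,3,2).
For λ=3: eigenvector (1,0,0).
For λ=4: eigenvector (0,1,1).
General solution: C_1e^(-t)(-2,3,2) + C_2e^(3t)(1,0,0) + C_3e^(4t)(0,1,1).

x_1(t) = -2C_1e^(-t) + C_2e^(3t), x_2(t) = 3C_1e^(-t) + C_3e^(4t), x_3(t) = 2C_1e^(-t) + C_3e^(4t)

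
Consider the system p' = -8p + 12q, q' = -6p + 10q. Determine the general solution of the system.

Coefficient matrix A = [[-8, 12], [-6, 10]].
Characteristic polynomial det(A - λI) = λ^2 - 2λ - 8 = 0.
Eigenvalues λ = 4, -2.
For λ=4: (A-λI) row 1 is [-12, 12], so an eigenvector is (1, 1).
For λ=-2: (A-λI) row 1 is [-6, 12], so an eigenvector is (-2, -1).
General solution: c_1e^(4t)(1,1) + c_2e^(-2t)(-2,-1).

p(t) = c_1e^(4t) - 2c_2e^(-2t), q(t) = c_1e^(4t) - c_2e^(-2t)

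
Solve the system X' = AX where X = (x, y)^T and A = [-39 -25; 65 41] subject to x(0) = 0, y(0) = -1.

x(t) = 5e^(t)sin(5t), y(t) = -8e^(t)sin(5t) - e^(t)cos(5t)

Coefficient matrix A = [[-39, -25], [65, 41]].
Characteristic polynomial det(A - λI) = λ^2 - 2λ + 26 = 0.
Eigenvalues λ = 1 ± 5i (complex conjugate pair).
For λ=1+5i: an eigenvector is (2,-3) - i(-1,2) = (2 + i, -3 - 2i).
A real fundamental pair from Re and Im of e^((1+5i)t)v: X_1 = e^(t)(cos(5t)·(2,-3) + sin(5t)·(-1,2)), X_2 = e^(t)(sin(5t)·(2,-3) - cos(5t)·(-1,2)).
General solution: K_1X_1 + K_2X_2.
Applying x(0)=0, y(0)=-1 gives K_1=-1, K_2=2.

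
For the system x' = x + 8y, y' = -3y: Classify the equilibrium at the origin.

saddle

A = [[1,8],[0,-3]]; det(A-λI) = λ^2 + 2λ - 3.
λ = -3, 1: opposite signs.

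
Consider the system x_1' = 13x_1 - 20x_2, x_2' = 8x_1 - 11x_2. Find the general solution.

Coefficient matrix A = [[13, -20], [8, -11]].
Characteristic polynomial det(A - λI) = λ^2 - 2λ + 17 = 0.
Eigenvalues λ = 1 ± 4i (complex conjugate pair).
For λ=1+4i: an eigenvector is (2,1) - i(1,1) = (2 - i, 1 - i).
A real fundamental pair from Re and Im of e^((1+4i)t)v: X_1 = e^(t)(cos(4t)·(2,1) + sin(4t)·(1,1)), X_2 = e^(t)(sin(4t)·(2,1) - cos(4t)·(1,1)).
General solution: K_1X_1 + K_2X_2.

x_1(t) = K_1e^(t)sin(4t) + 2K_1e^(t)cos(4t) + 2K_2e^(t)sin(4t) - K_2e^(t)cos(4t), x_2(t) = K_1e^(t)sin(4t) + K_1e^(t)cos(4t) + K_2e^(t)sin(4t) - K_2e^(t)cos(4t)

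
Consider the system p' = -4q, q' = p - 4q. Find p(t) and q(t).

Coefficient matrix A = [[0, -4], [1, -4]].
Characteristic polynomial det(A - λI) = λ^2 + 4λ + 4 = 0.
Single eigenvalue λ = -2 with algebraic multiplicity 2.
Eigenvector v = (2,1); generalized eigenvector w with (A-λI)w=v is (1,0).
General solution: e^(-2t)[C_1·v + C_2·(t·v + w)].

p(t) = 2C_1e^(-2t) + 2C_2te^(-2t) + C_2e^(-2t), q(t) = C_1e^(-2t) + C_2te^(-2t)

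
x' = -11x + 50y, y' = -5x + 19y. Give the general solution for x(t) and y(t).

x(t) = -K_1e^(4t)sin(5t) - 3K_1e^(4t)cos(5t) - 3K_2e^(4t)sin(5t) + K_2e^(4t)cos(5t), y(t) = -K_1e^(4t)cos(5t) - K_2e^(4t)sin(5t)

Coefficient matrix A = [[-11, 50], [-5, 19]].
Characteristic polynomial det(A - λI) = λ^2 - 8λ + 41 = 0.
Eigenvalues λ = 4 ± 5i (complex conjugate pair).
For λ=4+5i: an eigenvector is (-3,-1) - i(-1,0) = (-3 + i, -1).
A real fundamental pair from Re and Im of e^((4+5i)t)v: X_1 = e^(4t)(cos(5t)·(-3,-1) + sin(5t)·(-1,0)), X_2 = e^(4t)(sin(5t)·(-3,-1) - cos(5t)·(-1,0)).
General solution: K_1X_1 + K_2X_2.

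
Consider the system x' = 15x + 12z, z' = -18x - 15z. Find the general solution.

x(t) = c_1e^(3t) + 2c_2e^(-3t), z(t) = -c_1e^(3t) - 3c_2e^(-3t)

Coefficient matrix A = [[15, 12], [-18, -15]].
Characteristic polynomial det(A - λI) = λ^2 - 9 = 0.
Eigenvalues λ = 3, -3.
For λ=3: (A-λI) row 1 is [12, 12], so an eigenvector is (1, -1).
For λ=-3: (A-λI) row 1 is [18, 12], so an eigenvector is (2, -3).
General solution: c_1e^(3t)(1,-1) + c_2e^(-3t)(2,-3).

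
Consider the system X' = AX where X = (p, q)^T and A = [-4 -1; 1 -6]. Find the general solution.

p(t) = -c_1e^(-5t) - c_2te^(-5t) + 2c_2e^(-5t), q(t) = -c_1e^(-5t) - c_2te^(-5t) + 3c_2e^(-5t)

Coefficient matrix A = [[-4, -1], [1, -6]].
Characteristic polynomial det(A - λI) = λ^2 + 10λ + 25 = 0.
Single eigenvalue λ = -5 with algebraic multiplicity 2.
Eigenvector v = (-1,-1); generalized eigenvector w with (A-λI)w=v is (2,3).
General solution: e^(-5t)[c_1·v + c_2·(t·v + w)].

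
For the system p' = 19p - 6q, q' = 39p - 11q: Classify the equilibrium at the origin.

unstable spiral

A = [[19,-6],[39,-11]]; det(A-λI) = λ^2 - 8λ + 25.
λ = 4 ± 3i: positive real part.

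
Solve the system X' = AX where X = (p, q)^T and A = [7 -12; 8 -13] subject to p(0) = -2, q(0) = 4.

p(t) = -18e^(-t) + 16e^(-5t), q(t) = -12e^(-t) + 16e^(-5t)

Coefficient matrix A = [[7, -12], [8, -13]].
Characteristic polynomial det(A - λI) = λ^2 + 6λ + 5 = 0.
Eigenvalues λ = -5, -1.
For λ=-5: (A-λI) row 1 is [12, -12], so an eigenvector is (-1, -1).
For λ=-1: (A-λI) row 1 is [8, -12], so an eigenvector is (3, 2).
General solution: c_1e^(-5t)(-1,-1) + c_2e^(-t)(3,2).
Applying p(0)=-2, q(0)=4 gives c_1=-16, c_2=-6.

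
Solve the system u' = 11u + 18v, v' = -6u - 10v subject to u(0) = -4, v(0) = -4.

u(t) = -40e^(2t) + 36e^(-t), v(t) = 20e^(2t) - 24e^(-t)

Coefficient matrix A = [[11, 18], [-6, -10]].
Characteristic polynomial det(A - λI) = λ^2 - λ - 2 = 0.
Eigenvalues λ = -1, 2.
For λ=-1: (A-λI) row 1 is [12, 18], so an eigenvector is (3, -2).
For λ=2: (A-λI) row 1 is [9, 18], so an eigenvector is (2, -1).
General solution: K_1e^(-t)(3,-2) + K_2e^(2t)(2,-1).
Applying u(0)=-4, v(0)=-4 gives K_1=12, K_2=-20.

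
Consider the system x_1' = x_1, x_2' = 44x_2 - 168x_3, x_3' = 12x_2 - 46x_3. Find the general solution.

Coefficient matrix A = [[1, 0, 0], [0, 44, -168], [0, 12, -46]].
det(A - λI) = 0 gives eigenvalues λ = -4, 2, 1.
For λ=-4: eigenvector (0,7,2).
For λ=2: eigenvector (0,4,1).
For λ=1: eigenvector (1,0,0).
General solution: C_1e^(-4t)(0,7,2) + C_2e^(2t)(0,4,1) + C_3e^(t)(1,0,0).

x_1(t) = C_3e^(t), x_2(t) = 7C_1e^(-4t) + 4C_2e^(2t), x_3(t) = 2C_1e^(-4t) + C_2e^(2t)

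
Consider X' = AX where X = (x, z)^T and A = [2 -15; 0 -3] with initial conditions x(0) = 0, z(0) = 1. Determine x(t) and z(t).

x(t) = -3e^(2t) + 3e^(-3t), z(t) = e^(-3t)

Coefficient matrix A = [[2, -15], [0, -3]].
Characteristic polynomial det(A - λI) = λ^2 + λ - 6 = 0.
Eigenvalues λ = -3, 2.
For λ=-3: (A-λI) row 1 is [5, -15], so an eigenvector is (3, 1).
For λ=2: (A-λI) row 1 is [0, -15], so an eigenvector is (1, 0).
General solution: c_1e^(-3t)(3,1) + c_2e^(2t)(1,0).
Applying x(0)=0, z(0)=1 gives c_1=1, c_2=-3.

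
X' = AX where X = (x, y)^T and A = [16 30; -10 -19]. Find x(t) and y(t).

Coefficient matrix A = [[16, 30], [-10, -19]].
Characteristic polynomial det(A - λI) = λ^2 + 3λ - 4 = 0.
Eigenvalues λ = -4, 1.
For λ=-4: (A-λI) row 1 is [20, 30], so an eigenvector is (3, -2).
For λ=1: (A-λI) row 1 is [15, 30], so an eigenvector is (-2, 1).
General solution: c_1e^(-4t)(3,-2) + c_2e^(t)(-2,1).

x(t) = 3c_1e^(-4t) - 2c_2e^(t), y(t) = -2c_1e^(-4t) + c_2e^(t)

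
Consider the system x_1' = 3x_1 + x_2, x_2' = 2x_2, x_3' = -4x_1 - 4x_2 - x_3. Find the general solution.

x_1(t) = -C_2e^(2t) - C_3e^(3t), x_2(t) = C_2e^(2t), x_3(t) = C_1e^(-t) + C_3e^(3t)

Coefficient matrix A = [[3, 1, 0], [0, 2, 0], [-4, -4, -1]].
det(A - λI) = 0 gives eigenvalues λ = -1, 2, 3.
For λ=-1: eigenvector (0,0,1).
For λ=2: eigenvector (-1,1,0).
For λ=3: eigenvector (-1,0,1).
General solution: C_1e^(-t)(0,0,1) + C_2e^(2t)(-1,1,0) + C_3e^(3t)(-1,0,1).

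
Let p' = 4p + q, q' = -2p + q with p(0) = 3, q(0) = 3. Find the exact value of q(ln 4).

-384

A = [[4,1],[-2,1]]; eigenvalues λ = 2, 3.
Eigenvectors: (-1,2) for λ=2, (1,-1) for λ=3.
From the initial condition, c_1 = 6, c_2 = 9.
q(ln 4) = (6)(4^2)(2) + (9)(4^3)(-1) = -384.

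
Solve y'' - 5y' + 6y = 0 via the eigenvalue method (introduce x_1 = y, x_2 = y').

y(t) = K_1e^(3t) + K_2e^(2t)

Let x_1 = y, x_2 = y'. Then x_1' = x_2 and x_2' = -6x_1 + 5x_2.
A = [[0,1],[-6,5]]; det(A-λI) = λ^2 - 5λ + 6.
Eigenvalues λ = 3, 2 with eigenvectors (1,3), (1,2).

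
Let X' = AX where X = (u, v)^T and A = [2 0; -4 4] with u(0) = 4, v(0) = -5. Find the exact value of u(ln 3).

A = [[2,0],[-4,4]]; eigenvalues λ = 4, 2.
Eigenvectors: (0,1) for λ=4, (1,2) for λ=2.
From the initial condition, c_1 = -13, c_2 = 4.
u(ln 3) = (-13)(3^4)(0) + (4)(3^2)(1) = 36.

36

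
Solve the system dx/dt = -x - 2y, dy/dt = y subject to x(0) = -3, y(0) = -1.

x(t) = e^(t) - 4e^(-t), y(t) = -e^(t)

Coefficient matrix A = [[-1, -2], [0, 1]].
Characteristic polynomial det(A - λI) = λ^2 - 1 = 0.
Eigenvalues λ = 1, -1.
For λ=1: (A-λI) row 1 is [-2, -2], so an eigenvector is (-1, 1).
For λ=-1: (A-λI) row 1 is [0, -2], so an eigenvector is (1, 0).
General solution: c_1e^(t)(-1,1) + c_2e^(-t)(1,0).
Applying x(0)=-3, y(0)=-1 gives c_1=-1, c_2=-4.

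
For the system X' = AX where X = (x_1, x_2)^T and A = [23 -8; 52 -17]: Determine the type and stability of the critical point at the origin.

A = [[23,-8],[52,-17]]; det(A-λI) = λ^2 - 6λ + 25.
λ = 3 ± 4i: positive real part.

unstable spiral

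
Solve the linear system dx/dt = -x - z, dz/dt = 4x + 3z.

Coefficient matrix A = [[-1, -1], [4, 3]].
Characteristic polynomial det(A - λI) = λ^2 - 2λ + 1 = 0.
Single eigenvalue λ = 1 with algebraic multiplicity 2.
Eigenvector v = (1,-2); generalized eigenvector w with (A-λI)w=v is (-2,3).
General solution: e^(t)[K_1·v + K_2·(t·v + w)].

x(t) = K_1e^(t) + K_2te^(t) - 2K_2e^(t), z(t) = -2K_1e^(t) - 2K_2te^(t) + 3K_2e^(t)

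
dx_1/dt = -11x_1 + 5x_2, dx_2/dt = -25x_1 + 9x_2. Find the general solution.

Coefficient matrix A = [[-11, 5], [-25, 9]].
Characteristic polynomial det(A - λI) = λ^2 + 2λ + 26 = 0.
Eigenvalues λ = -1 ± 5i (complex conjugate pair).
For λ=-1+5i: an eigenvector is (0,-1) - i(-1,-2) = (0 + i, -1 + 2i).
A real fundamental pair from Re and Im of e^((-1+5i)t)v: X_1 = e^(-t)(cos(5t)·(0,-1) + sin(5t)·(-1,-2)), X_2 = e^(-t)(sin(5t)·(0,-1) - cos(5t)·(-1,-2)).
General solution: c_1X_1 + c_2X_2.

x_1(t) = -c_1e^(-t)sin(5t) + c_2e^(-t)cos(5t), x_2(t) = -2c_1e^(-t)sin(5t) - c_1e^(-t)cos(5t) - c_2e^(-t)sin(5t) + 2c_2e^(-t)cos(5t)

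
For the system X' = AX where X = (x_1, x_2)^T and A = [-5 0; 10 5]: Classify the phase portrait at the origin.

saddle

A = [[-5,0],[10,5]]; det(A-λI) = λ^2 - 25.
λ = 5, -5: opposite signs.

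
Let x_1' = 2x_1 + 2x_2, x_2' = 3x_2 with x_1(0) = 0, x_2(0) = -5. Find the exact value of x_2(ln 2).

A = [[2,2],[0,3]]; eigenvalues λ = 2, 3.
Eigenvectors: (1,0) for λ=2, (2,1) for λ=3.
From the initial condition, c_1 = 10, c_2 = -5.
x_2(ln 2) = (10)(2^2)(0) + (-5)(2^3)(1) = -40.

-40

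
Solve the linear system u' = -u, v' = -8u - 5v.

Coefficient matrix A = [[-1, 0], [-8, -5]].
Characteristic polynomial det(A - λI) = λ^2 + 6λ + 5 = 0.
Eigenvalues λ = -5, -1.
For λ=-5: (A-λI) row 1 is [4, 0], so an eigenvector is (0, 1).
For λ=-1: (A-λI) row 2 is [-8, -4], so an eigenvector is (-1, 2).
General solution: C_1e^(-5t)(0,1) + C_2e^(-t)(-1,2).

u(t) = -C_2e^(-t), v(t) = C_1e^(-5t) + 2C_2e^(-t)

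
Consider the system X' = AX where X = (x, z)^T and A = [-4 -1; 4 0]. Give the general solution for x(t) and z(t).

x(t) = -c_1e^(-2t) - c_2te^(-2t), z(t) = 2c_1e^(-2t) + 2c_2te^(-2t) + c_2e^(-2t)

Coefficient matrix A = [[-4, -1], [4, 0]].
Characteristic polynomial det(A - λI) = λ^2 + 4λ + 4 = 0.
Single eigenvalue λ = -2 with algebraic multiplicity 2.
Eigenvector v = (-1,2); generalized eigenvector w with (A-λI)w=v is (0,1).
General solution: e^(-2t)[c_1·v + c_2·(t·v + w)].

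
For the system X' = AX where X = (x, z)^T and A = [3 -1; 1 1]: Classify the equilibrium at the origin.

A = [[3,-1],[1,1]]; det(A-λI) = λ^2 - 4λ + 4.
repeated λ = 2 with a single eigenvector.

unstable improper node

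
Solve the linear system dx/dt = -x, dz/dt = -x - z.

x(t) = -K_2e^(-t), z(t) = K_1e^(-t) + K_2te^(-t) + K_2e^(-t)

Coefficient matrix A = [[-1, 0], [-1, -1]].
Characteristic polynomial det(A - λI) = λ^2 + 2λ + 1 = 0.
Single eigenvalue λ = -1 with algebraic multiplicity 2.
Eigenvector v = (0,1); generalized eigenvector w with (A-λI)w=v is (-1,1).
General solution: e^(-t)[K_1·v + K_2·(t·v + w)].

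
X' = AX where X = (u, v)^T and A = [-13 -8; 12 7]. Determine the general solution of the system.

u(t) = 2K_1e^(-t) + K_2e^(-5t), v(t) = -3K_1e^(-t) - K_2e^(-5t)

Coefficient matrix A = [[-13, -8], [12, 7]].
Characteristic polynomial det(A - λI) = λ^2 + 6λ + 5 = 0.
Eigenvalues λ = -1, -5.
For λ=-1: (A-λI) row 1 is [-12, -8], so an eigenvector is (2, -3).
For λ=-5: (A-λI) row 1 is [-8, -8], so an eigenvector is (1, -1).
General solution: K_1e^(-t)(2,-3) + K_2e^(-5t)(1,-1).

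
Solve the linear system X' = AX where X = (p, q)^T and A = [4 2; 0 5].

p(t) = c_1e^(4t) + 2c_2e^(5t), q(t) = c_2e^(5t)

Coefficient matrix A = [[4, 2], [0, 5]].
Characteristic polynomial det(A - λI) = λ^2 - 9λ + 20 = 0.
Eigenvalues λ = 4, 5.
For λ=4: (A-λI) row 1 is [0, 2], so an eigenvector is (1, 0).
For λ=5: (A-λI) row 1 is [-1, 2], so an eigenvector is (2, 1).
General solution: c_1e^(4t)(1,0) + c_2e^(5t)(2,1).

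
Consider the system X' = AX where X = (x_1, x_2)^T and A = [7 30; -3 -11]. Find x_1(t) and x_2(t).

x_1(t) = C_1e^(-2t)sin(3t) - 3C_1e^(-2t)cos(3t) - 3C_2e^(-2t)sin(3t) - C_2e^(-2t)cos(3t), x_2(t) = C_1e^(-2t)cos(3t) + C_2e^(-2t)sin(3t)

Coefficient matrix A = [[7, 30], [-3, -11]].
Characteristic polynomial det(A - λI) = λ^2 + 4λ + 13 = 0.
Eigenvalues λ = -2 ± 3i (complex conjugate pair).
For λ=-2+3i: an eigenvector is (-3,1) - i(1,0) = (-3 - i, 1).
A real fundamental pair from Re and Im of e^((-2+3i)t)v: X_1 = e^(-2t)(cos(3t)·(-3,1) + sin(3t)·(1,0)), X_2 = e^(-2t)(sin(3t)·(-3,1) - cos(3t)·(1,0)).
General solution: C_1X_1 + C_2X_2.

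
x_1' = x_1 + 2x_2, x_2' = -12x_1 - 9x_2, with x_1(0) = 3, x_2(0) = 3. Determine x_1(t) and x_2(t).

Coefficient matrix A = [[1, 2], [-12, -9]].
Characteristic polynomial det(A - λI) = λ^2 + 8λ + 15 = 0.
Eigenvalues λ = -3, -5.
For λ=-3: (A-λI) row 1 is [4, 2], so an eigenvector is (1, -2).
For λ=-5: (A-λI) row 1 is [6, 2], so an eigenvector is (-1, 3).
General solution: C_1e^(-3t)(1,-2) + C_2e^(-5t)(-1,3).
Applying x_1(0)=3, x_2(0)=3 gives C_1=12, C_2=9.

x_1(t) = 12e^(-3t) - 9e^(-5t), x_2(t) = -24e^(-3t) + 27e^(-5t)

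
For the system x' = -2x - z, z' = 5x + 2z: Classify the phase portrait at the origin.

center

A = [[-2,-1],[5,2]]; det(A-λI) = λ^2 + 1.
λ = 0 ± i: zero real part.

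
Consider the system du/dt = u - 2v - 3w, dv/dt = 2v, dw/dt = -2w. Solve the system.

u(t) = c_1e^(-2t) - 2c_2e^(2t) + c_3e^(t), v(t) = c_2e^(2t), w(t) = c_1e^(-2t)

Coefficient matrix A = [[1, -2, -3], [0, 2, 0], [0, 0, -2]].
det(A - λI) = 0 gives eigenvalues λ = -2, 2, 1.
For λ=-2: eigenvector (1,0,1).
For λ=2: eigenvector (-2,1,0).
For λ=1: eigenvector (1,0,0).
General solution: c_1e^(-2t)(1,0,1) + c_2e^(2t)(-2,1,0) + c_3e^(t)(1,0,0).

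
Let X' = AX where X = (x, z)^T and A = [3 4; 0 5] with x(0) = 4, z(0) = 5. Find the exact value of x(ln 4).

9856

A = [[3,4],[0,5]]; eigenvalues λ = 5, 3.
Eigenvectors: (-2,-1) for λ=5, (-1,0) for λ=3.
From the initial condition, c_1 = -5, c_2 = 6.
x(ln 4) = (-5)(4^5)(-2) + (6)(4^3)(-1) = 9856.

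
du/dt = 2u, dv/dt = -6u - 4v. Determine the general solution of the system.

u(t) = -c_1e^(2t), v(t) = c_1e^(2t) - c_2e^(-4t)

Coefficient matrix A = [[2, 0], [-6, -4]].
Characteristic polynomial det(A - λI) = λ^2 + 2λ - 8 = 0.
Eigenvalues λ = 2, -4.
For λ=2: (A-λI) row 2 is [-6, -6], so an eigenvector is (-1, 1).
For λ=-4: (A-λI) row 1 is [6, 0], so an eigenvector is (0, -1).
General solution: c_1e^(2t)(-1,1) + c_2e^(-4t)(0,-1).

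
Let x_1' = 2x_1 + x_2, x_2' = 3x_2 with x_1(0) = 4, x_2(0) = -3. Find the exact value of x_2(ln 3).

-81

A = [[2,1],[0,3]]; eigenvalues λ = 2, 3.
Eigenvectors: (-1,0) for λ=2, (1,1) for λ=3.
From the initial condition, c_1 = -7, c_2 = -3.
x_2(ln 3) = (-7)(3^2)(0) + (-3)(3^3)(1) = -81.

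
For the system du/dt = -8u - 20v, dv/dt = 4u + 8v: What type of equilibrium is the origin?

center

A = [[-8,-20],[4,8]]; det(A-λI) = λ^2 + 16.
λ = 0 ± 4i: zero real part.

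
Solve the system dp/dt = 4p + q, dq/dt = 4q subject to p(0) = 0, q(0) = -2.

p(t) = -2te^(4t), q(t) = -2e^(4t)

Coefficient matrix A = [[4, 1], [0, 4]].
Characteristic polynomial det(A - λI) = λ^2 - 8λ + 16 = 0.
Single eigenvalue λ = 4 with algebraic multiplicity 2.
Eigenvector v = (1,0); generalized eigenvector w with (A-λI)w=v is (2,1).
General solution: e^(4t)[c_1·v + c_2·(t·v + w)].
Applying p(0)=0, q(0)=-2 gives c_1=4, c_2=-2.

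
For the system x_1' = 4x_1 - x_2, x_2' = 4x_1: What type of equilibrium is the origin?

A = [[4,-1],[4,0]]; det(A-λI) = λ^2 - 4λ + 4.
repeated λ = 2 with a single eigenvector.

unstable improper node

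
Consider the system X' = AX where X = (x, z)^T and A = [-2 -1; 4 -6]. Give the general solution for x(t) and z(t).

x(t) = -c_1e^(-4t) - c_2te^(-4t) - c_2e^(-4t), z(t) = -2c_1e^(-4t) - 2c_2te^(-4t) - c_2e^(-4t)

Coefficient matrix A = [[-2, -1], [4, -6]].
Characteristic polynomial det(A - λI) = λ^2 + 8λ + 16 = 0.
Single eigenvalue λ = -4 with algebraic multiplicity 2.
Eigenvector v = (-1,-2); generalized eigenvector w with (A-λI)w=v is (-1,-1).
General solution: e^(-4t)[c_1·v + c_2·(t·v + w)].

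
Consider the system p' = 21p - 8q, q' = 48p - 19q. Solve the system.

Coefficient matrix A = [[21, -8], [48, -19]].
Characteristic polynomial det(A - λI) = λ^2 - 2λ - 15 = 0.
Eigenvalues λ = 5, -3.
For λ=5: (A-λI) row 1 is [16, -8], so an eigenvector is (1, 2).
For λ=-3: (A-λI) row 1 is [24, -8], so an eigenvector is (1, 3).
General solution: c_1e^(5t)(1,2) + c_2e^(-3t)(1,3).

p(t) = c_1e^(5t) + c_2e^(-3t), q(t) = 2c_1e^(5t) + 3c_2e^(-3t)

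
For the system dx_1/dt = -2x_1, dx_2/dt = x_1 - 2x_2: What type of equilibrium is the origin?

A = [[-2,0],[1,-2]]; det(A-λI) = λ^2 + 4λ + 4.
repeated λ = -2 with a single eigenvector.

stable improper node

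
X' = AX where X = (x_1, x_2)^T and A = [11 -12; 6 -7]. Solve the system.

Coefficient matrix A = [[11, -12], [6, -7]].
Characteristic polynomial det(A - λI) = λ^2 - 4λ - 5 = 0.
Eigenvalues λ = -1, 5.
For λ=-1: (A-λI) row 1 is [12, -12], so an eigenvector is (-1, -1).
For λ=5: (A-λI) row 1 is [6, -12], so an eigenvector is (2, 1).
General solution: C_1e^(-t)(-1,-1) + C_2e^(5t)(2,1).

x_1(t) = -C_1e^(-t) + 2C_2e^(5t), x_2(t) = -C_1e^(-t) + C_2e^(5t)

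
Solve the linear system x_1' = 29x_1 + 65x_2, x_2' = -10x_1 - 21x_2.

x_1(t) = -2C_1e^(4t)sin(5t) - 3C_1e^(4t)cos(5t) - 3C_2e^(4t)sin(5t) + 2C_2e^(4t)cos(5t), x_2(t) = C_1e^(4t)sin(5t) + C_1e^(4t)cos(5t) + C_2e^(4t)sin(5t) - C_2e^(4t)cos(5t)

Coefficient matrix A = [[29, 65], [-10, -21]].
Characteristic polynomial det(A - λI) = λ^2 - 8λ + 41 = 0.
Eigenvalues λ = 4 ± 5i (complex conjugate pair).
For λ=4+5i: an eigenvector is (-3,1) - i(-2,1) = (-3 + 2i, 1 - i).
A real fundamental pair from Re and Im of e^((4+5i)t)v: X_1 = e^(4t)(cos(5t)·(-3,1) + sin(5t)·(-2,1)), X_2 = e^(4t)(sin(5t)·(-3,1) - cos(5t)·(-2,1)).
General solution: C_1X_1 + C_2X_2.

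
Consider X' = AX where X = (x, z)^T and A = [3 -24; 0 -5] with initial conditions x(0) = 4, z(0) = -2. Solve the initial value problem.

x(t) = 10e^(3t) - 6e^(-5t), z(t) = -2e^(-5t)

Coefficient matrix A = [[3, -24], [0, -5]].
Characteristic polynomial det(A - λI) = λ^2 + 2λ - 15 = 0.
Eigenvalues λ = -5, 3.
For λ=-5: (A-λI) row 1 is [8, -24], so an eigenvector is (-3, -1).
For λ=3: (A-λI) row 1 is [0, -24], so an eigenvector is (1, 0).
General solution: K_1e^(-5t)(-3,-1) + K_2e^(3t)(1,0).
Applying x(0)=4, z(0)=-2 gives K_1=2, K_2=10.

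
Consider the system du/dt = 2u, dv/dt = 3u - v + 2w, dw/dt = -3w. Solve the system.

u(t) = K_1e^(2t), v(t) = K_1e^(2t) + K_2e^(-t) - K_3e^(-3t), w(t) = K_3e^(-3t)

Coefficient matrix A = [[2, 0, 0], [3, -1, 2], [0, 0, -3]].
det(A - λI) = 0 gives eigenvalues λ = 2, -1, -3.
For λ=2: eigenvector (1,1,0).
For λ=-1: eigenvector (0,1,0).
For λ=-3: eigenvector (0,-1,1).
General solution: K_1e^(2t)(1,1,0) + K_2e^(-t)(0,1,0) + K_3e^(-3t)(0,-1,1).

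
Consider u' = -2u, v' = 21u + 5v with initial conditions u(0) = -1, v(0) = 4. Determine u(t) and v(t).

Coefficient matrix A = [[-2, 0], [21, 5]].
Characteristic polynomial det(A - λI) = λ^2 - 3λ - 10 = 0.
Eigenvalues λ = 5, -2.
For λ=5: (A-λI) row 1 is [-7, 0], so an eigenvector is (0, 1).
For λ=-2: (A-λI) row 2 is [21, 7], so an eigenvector is (1, -3).
General solution: C_1e^(5t)(0,1) + C_2e^(-2t)(1,-3).
Applying u(0)=-1, v(0)=4 gives C_1=1, C_2=-1.

u(t) = -e^(-2t), v(t) = e^(5t) + 3e^(-2t)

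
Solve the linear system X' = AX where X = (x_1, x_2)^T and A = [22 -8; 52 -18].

x_1(t) = C_1e^(2t)sin(4t) - C_1e^(2t)cos(4t) - C_2e^(2t)sin(4t) - C_2e^(2t)cos(4t), x_2(t) = 2C_1e^(2t)sin(4t) - 3C_1e^(2t)cos(4t) - 3C_2e^(2t)sin(4t) - 2C_2e^(2t)cos(4t)

Coefficient matrix A = [[22, -8], [52, -18]].
Characteristic polynomial det(A - λI) = λ^2 - 4λ + 20 = 0.
Eigenvalues λ = 2 ± 4i (complex conjugate pair).
For λ=2+4i: an eigenvector is (-1,-3) - i(1,2) = (-1 - i, -3 - 2i).
A real fundamental pair from Re and Im of e^((2+4i)t)v: X_1 = e^(2t)(cos(4t)·(-1,-3) + sin(4t)·(1,2)), X_2 = e^(2t)(sin(4t)·(-1,-3) - cos(4t)·(1,2)).
General solution: C_1X_1 + C_2X_2.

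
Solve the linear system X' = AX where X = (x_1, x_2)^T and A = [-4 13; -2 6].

Coefficient matrix A = [[-4, 13], [-2, 6]].
Characteristic polynomial det(A - λI) = λ^2 - 2λ + 2 = 0.
Eigenvalues λ = 1 ± i (complex conjugate pair).
For λ=1+i: an eigenvector is (3,1) - i(-2,-1) = (3 + 2i, 1 + i).
A real fundamental pair from Re and Im of e^((1+i)t)v: X_1 = e^(t)(cos(t)·(3,1) + sin(t)·(-2,-1)), X_2 = e^(t)(sin(t)·(3,1) - cos(t)·(-2,-1)).
General solution: K_1X_1 + K_2X_2.

x_1(t) = -2K_1e^(t)sin(t) + 3K_1e^(t)cos(t) + 3K_2e^(t)sin(t) + 2K_2e^(t)cos(t), x_2(t) = -K_1e^(t)sin(t) + K_1e^(t)cos(t) + K_2e^(t)sin(t) + K_2e^(t)cos(t)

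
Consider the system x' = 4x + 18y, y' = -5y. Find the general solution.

Coefficient matrix A = [[4, 18], [0, -5]].
Characteristic polynomial det(A - λI) = λ^2 + λ - 20 = 0.
Eigenvalues λ = 4, -5.
For λ=4: (A-λI) row 1 is [0, 18], so an eigenvector is (1, 0).
For λ=-5: (A-λI) row 1 is [9, 18], so an eigenvector is (2, -1).
General solution: c_1e^(4t)(1,0) + c_2e^(-5t)(2,-1).

x(t) = c_1e^(4t) + 2c_2e^(-5t), y(t) = -c_2e^(-5t)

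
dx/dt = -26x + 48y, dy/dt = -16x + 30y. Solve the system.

x(t) = 3c_1e^(6t) + 2c_2e^(-2t), y(t) = 2c_1e^(6t) + c_2e^(-2t)

Coefficient matrix A = [[-26, 48], [-16, 30]].
Characteristic polynomial det(A - λI) = λ^2 - 4λ - 12 = 0.
Eigenvalues λ = 6, -2.
For λ=6: (A-λI) row 1 is [-32, 48], so an eigenvector is (3, 2).
For λ=-2: (A-λI) row 1 is [-24, 48], so an eigenvector is (2, 1).
General solution: c_1e^(6t)(3,2) + c_2e^(-2t)(2,1).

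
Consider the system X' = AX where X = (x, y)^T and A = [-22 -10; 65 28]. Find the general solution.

x(t) = -C_1e^(3t)sin(5t) + C_1e^(3t)cos(5t) + C_2e^(3t)sin(5t) + C_2e^(3t)cos(5t), y(t) = 3C_1e^(3t)sin(5t) - 2C_1e^(3t)cos(5t) - 2C_2e^(3t)sin(5t) - 3C_2e^(3t)cos(5t)

Coefficient matrix A = [[-22, -10], [65, 28]].
Characteristic polynomial det(A - λI) = λ^2 - 6λ + 34 = 0.
Eigenvalues λ = 3 ± 5i (complex conjugate pair).
For λ=3+5i: an eigenvector is (1,-2) - i(-1,3) = (1 + i, -2 - 3i).
A real fundamental pair from Re and Im of e^((3+5i)t)v: X_1 = e^(3t)(cos(5t)·(1,-2) + sin(5t)·(-1,3)), X_2 = e^(3t)(sin(5t)·(1,-2) - cos(5t)·(-1,3)).
General solution: C_1X_1 + C_2X_2.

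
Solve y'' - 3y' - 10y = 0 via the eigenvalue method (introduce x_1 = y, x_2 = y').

Let x_1 = y, x_2 = y'. Then x_1' = x_2 and x_2' = 10x_1 + 3x_2.
A = [[0,1],[10,3]]; det(A-λI) = λ^2 - 3λ - 10.
Eigenvalues λ = 5, -2 with eigenvectors (1,5), (1,-2).

y(t) = K_1e^(5t) + K_2e^(-2t)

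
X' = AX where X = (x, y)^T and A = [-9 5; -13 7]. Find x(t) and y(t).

Coefficient matrix A = [[-9, 5], [-13, 7]].
Characteristic polynomial det(A - λI) = λ^2 + 2λ + 2 = 0.
Eigenvalues λ = -1 ± i (complex conjugate pair).
For λ=-1+i: an eigenvector is (2,3) - i(-1,-2) = (2 + i, 3 + 2i).
A real fundamental pair from Re and Im of e^((-1+i)t)v: X_1 = e^(-t)(cos(t)·(2,3) + sin(t)·(-1,-2)), X_2 = e^(-t)(sin(t)·(2,3) - cos(t)·(-1,-2)).
General solution: K_1X_1 + K_2X_2.

x(t) = -K_1e^(-t)sin(t) + 2K_1e^(-t)cos(t) + 2K_2e^(-t)sin(t) + K_2e^(-t)cos(t), y(t) = -2K_1e^(-t)sin(t) + 3K_1e^(-t)cos(t) + 3K_2e^(-t)sin(t) + 2K_2e^(-t)cos(t)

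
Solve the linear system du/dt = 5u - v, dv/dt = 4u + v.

u(t) = -c_1e^(3t) - c_2te^(3t) - c_2e^(3t), v(t) = -2c_1e^(3t) - 2c_2te^(3t) - c_2e^(3t)

Coefficient matrix A = [[5, -1], [4, 1]].
Characteristic polynomial det(A - λI) = λ^2 - 6λ + 9 = 0.
Single eigenvalue λ = 3 with algebraic multiplicity 2.
Eigenvector v = (-1,-2); generalized eigenvector w with (A-λI)w=v is (-1,-1).
General solution: e^(3t)[c_1·v + c_2·(t·v + w)].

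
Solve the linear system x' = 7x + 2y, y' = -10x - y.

x(t) = -K_1e^(3t)sin(2t) + K_2e^(3t)cos(2t), y(t) = 2K_1e^(3t)sin(2t) - K_1e^(3t)cos(2t) - K_2e^(3t)sin(2t) - 2K_2e^(3t)cos(2t)

Coefficient matrix A = [[7, 2], [-10, -1]].
Characteristic polynomial det(A - λI) = λ^2 - 6λ + 13 = 0.
Eigenvalues λ = 3 ± 2i (complex conjugate pair).
For λ=3+2i: an eigenvector is (0,-1) - i(-1,2) = (0 + i, -1 - 2i).
A real fundamental pair from Re and Im of e^((3+2i)t)v: X_1 = e^(3t)(cos(2t)·(0,-1) + sin(2t)·(-1,2)), X_2 = e^(3t)(sin(2t)·(0,-1) - cos(2t)·(-1,2)).
General solution: K_1X_1 + K_2X_2.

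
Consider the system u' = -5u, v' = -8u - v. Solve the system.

Coefficient matrix A = [[-5, 0], [-8, -1]].
Characteristic polynomial det(A - λI) = λ^2 + 6λ + 5 = 0.
Eigenvalues λ = -1, -5.
For λ=-1: (A-λI) row 1 is [-4, 0], so an eigenvector is (0, 1).
For λ=-5: (A-λI) row 2 is [-8, 4], so an eigenvector is (1, 2).
General solution: c_1e^(-t)(0,1) + c_2e^(-5t)(1,2).

u(t) = c_2e^(-5t), v(t) = c_1e^(-t) + 2c_2e^(-5t)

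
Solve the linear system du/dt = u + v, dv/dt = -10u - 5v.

u(t) = -K_1e^(-2t)sin(t) + K_2e^(-2t)cos(t), v(t) = 3K_1e^(-2t)sin(t) - K_1e^(-2t)cos(t) - K_2e^(-2t)sin(t) - 3K_2e^(-2t)cos(t)

Coefficient matrix A = [[1, 1], [-10, -5]].
Characteristic polynomial det(A - λI) = λ^2 + 4λ + 5 = 0.
Eigenvalues λ = -2 ± i (complex conjugate pair).
For λ=-2+i: an eigenvector is (0,-1) - i(-1,3) = (0 + i, -1 - 3i).
A real fundamental pair from Re and Im of e^((-2+i)t)v: X_1 = e^(-2t)(cos(t)·(0,-1) + sin(t)·(-1,3)), X_2 = e^(-2t)(sin(t)·(0,-1) - cos(t)·(-1,3)).
General solution: K_1X_1 + K_2X_2.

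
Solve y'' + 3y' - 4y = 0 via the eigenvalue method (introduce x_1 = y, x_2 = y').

y(t) = K_1e^(t) + K_2e^(-4t)

Let x_1 = y, x_2 = y'. Then x_1' = x_2 and x_2' = 4x_1 - 3x_2.
A = [[0,1],[4,-3]]; det(A-λI) = λ^2 + 3λ - 4.
Eigenvalues λ = 1, -4 with eigenvectors (1,1), (1,-4).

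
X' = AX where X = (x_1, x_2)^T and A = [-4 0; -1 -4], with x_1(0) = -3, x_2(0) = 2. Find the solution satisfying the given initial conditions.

Coefficient matrix A = [[-4, 0], [-1, -4]].
Characteristic polynomial det(A - λI) = λ^2 + 8λ + 16 = 0.
Single eigenvalue λ = -4 with algebraic multiplicity 2.
Eigenvector v = (0,-1); generalized eigenvector w with (A-λI)w=v is (1,3).
General solution: e^(-4t)[K_1·v + K_2·(t·v + w)].
Applying x_1(0)=-3, x_2(0)=2 gives K_1=-11, K_2=-3.

x_1(t) = -3e^(-4t), x_2(t) = 3te^(-4t) + 2e^(-4t)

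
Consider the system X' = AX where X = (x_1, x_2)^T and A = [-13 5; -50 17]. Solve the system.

x_1(t) = c_1e^(2t)cos(5t) + c_2e^(2t)sin(5t), x_2(t) = -c_1e^(2t)sin(5t) + 3c_1e^(2t)cos(5t) + 3c_2e^(2t)sin(5t) + c_2e^(2t)cos(5t)

Coefficient matrix A = [[-13, 5], [-50, 17]].
Characteristic polynomial det(A - λI) = λ^2 - 4λ + 29 = 0.
Eigenvalues λ = 2 ± 5i (complex conjugate pair).
For λ=2+5i: an eigenvector is (1,3) - i(0,-1) = (1, 3 + i).
A real fundamental pair from Re and Im of e^((2+5i)t)v: X_1 = e^(2t)(cos(5t)·(1,3) + sin(5t)·(0,-1)), X_2 = e^(2t)(sin(5t)·(1,3) - cos(5t)·(0,-1)).
General solution: c_1X_1 + c_2X_2.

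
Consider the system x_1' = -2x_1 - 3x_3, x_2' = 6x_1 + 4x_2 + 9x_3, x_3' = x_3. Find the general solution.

x_1(t) = c_1e^(-2t) - c_2e^(t), x_2(t) = -c_1e^(-2t) - c_2e^(t) + c_3e^(4t), x_3(t) = c_2e^(t)

Coefficient matrix A = [[-2, 0, -3], [6, 4, 9], [0, 0, 1]].
det(A - λI) = 0 gives eigenvalues λ = -2, 1, 4.
For λ=-2: eigenvector (1,-1,0).
For λ=1: eigenvector (-1,-1,1).
For λ=4: eigenvector (0,1,0).
General solution: c_1e^(-2t)(1,-1,0) + c_2e^(t)(-1,-1,1) + c_3e^(4t)(0,1,0).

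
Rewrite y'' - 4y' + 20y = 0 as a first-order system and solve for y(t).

y(t) = C_1e^(2t)cos(4t) + C_2e^(2t)sin(4t)

Let x_1 = y, x_2 = y'. Then x_1' = x_2 and x_2' = -20x_1 + 4x_2.
A = [[0,1],[-20,4]]; det(A-λI) = λ^2 - 4λ + 20.
Eigenvalues λ = 2 ± 4i.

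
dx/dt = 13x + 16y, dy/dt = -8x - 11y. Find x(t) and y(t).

Coefficient matrix A = [[13, 16], [-8, -11]].
Characteristic polynomial det(A - λI) = λ^2 - 2λ - 15 = 0.
Eigenvalues λ = -3, 5.
For λ=-3: (A-λI) row 1 is [16, 16], so an eigenvector is (-1, 1).
For λ=5: (A-λI) row 1 is [8, 16], so an eigenvector is (-2, 1).
General solution: C_1e^(-3t)(-1,1) + C_2e^(5t)(-2,1).

x(t) = -C_1e^(-3t) - 2C_2e^(5t), y(t) = C_1e^(-3t) + C_2e^(5t)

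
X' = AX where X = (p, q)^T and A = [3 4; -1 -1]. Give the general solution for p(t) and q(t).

p(t) = -2K_1e^(t) - 2K_2te^(t) - K_2e^(t), q(t) = K_1e^(t) + K_2te^(t)

Coefficient matrix A = [[3, 4], [-1, -1]].
Characteristic polynomial det(A - λI) = λ^2 - 2λ + 1 = 0.
Single eigenvalue λ = 1 with algebraic multiplicity 2.
Eigenvector v = (-2,1); generalized eigenvector w with (A-λI)w=v is (-1,0).
General solution: e^(t)[K_1·v + K_2·(t·v + w)].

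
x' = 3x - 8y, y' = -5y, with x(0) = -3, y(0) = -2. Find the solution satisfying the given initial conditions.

Coefficient matrix A = [[3, -8], [0, -5]].
Characteristic polynomial det(A - λI) = λ^2 + 2λ - 15 = 0.
Eigenvalues λ = 3, -5.
For λ=3: (A-λI) row 1 is [0, -8], so an eigenvector is (-1, 0).
For λ=-5: (A-λI) row 1 is [8, -8], so an eigenvector is (1, 1).
General solution: C_1e^(3t)(-1,0) + C_2e^(-5t)(1,1).
Applying x(0)=-3, y(0)=-2 gives C_1=1, C_2=-2.

x(t) = -e^(3t) - 2e^(-5t), y(t) = -2e^(-5t)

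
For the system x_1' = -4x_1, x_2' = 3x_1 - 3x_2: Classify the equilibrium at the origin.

stable node

A = [[-4,0],[3,-3]]; det(A-λI) = λ^2 + 7λ + 12.
λ = -3, -4: both negative.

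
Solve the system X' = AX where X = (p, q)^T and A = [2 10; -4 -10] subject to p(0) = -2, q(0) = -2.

p(t) = -16e^(-4t)sin(2t) - 2e^(-4t)cos(2t), q(t) = 10e^(-4t)sin(2t) - 2e^(-4t)cos(2t)

Coefficient matrix A = [[2, 10], [-4, -10]].
Characteristic polynomial det(A - λI) = λ^2 + 8λ + 20 = 0.
Eigenvalues λ = -4 ± 2i (complex conjugate pair).
For λ=-4+2i: an eigenvector is (-1,1) - i(2,-1) = (-1 - 2i, 1 + i).
A real fundamental pair from Re and Im of e^((-4+2i)t)v: X_1 = e^(-4t)(cos(2t)·(-1,1) + sin(2t)·(2,-1)), X_2 = e^(-4t)(sin(2t)·(-1,1) - cos(2t)·(2,-1)).
General solution: C_1X_1 + C_2X_2.
Applying p(0)=-2, q(0)=-2 gives C_1=-6, C_2=4.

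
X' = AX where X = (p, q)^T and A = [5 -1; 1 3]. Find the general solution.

p(t) = -C_1e^(4t) - C_2te^(4t) - 3C_2e^(4t), q(t) = -C_1e^(4t) - C_2te^(4t) - 2C_2e^(4t)

Coefficient matrix A = [[5, -1], [1, 3]].
Characteristic polynomial det(A - λI) = λ^2 - 8λ + 16 = 0.
Single eigenvalue λ = 4 with algebraic multiplicity 2.
Eigenvector v = (-1,-1); generalized eigenvector w with (A-λI)w=v is (-3,-2).
General solution: e^(4t)[C_1·v + C_2·(t·v + w)].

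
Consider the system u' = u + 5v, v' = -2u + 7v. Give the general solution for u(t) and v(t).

Coefficient matrix A = [[1, 5], [-2, 7]].
Characteristic polynomial det(A - λI) = λ^2 - 8λ + 17 = 0.
Eigenvalues λ = 4 ± i (complex conjugate pair).
For λ=4+i: an eigenvector is (-2,-1) - i(1,1) = (-2 - i, -1 - i).
A real fundamental pair from Re and Im of e^((4+i)t)v: X_1 = e^(4t)(cos(t)·(-2,-1) + sin(t)·(1,1)), X_2 = e^(4t)(sin(t)·(-2,-1) - cos(t)·(1,1)).
General solution: C_1X_1 + C_2X_2.

u(t) = C_1e^(4t)sin(t) - 2C_1e^(4t)cos(t) - 2C_2e^(4t)sin(t) - C_2e^(4t)cos(t), v(t) = C_1e^(4t)sin(t) - C_1e^(4t)cos(t) - C_2e^(4t)sin(t) - C_2e^(4t)cos(t)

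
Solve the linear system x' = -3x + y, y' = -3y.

Coefficient matrix A = [[-3, 1], [0, -3]].
Characteristic polynomial det(A - λI) = λ^2 + 6λ + 9 = 0.
Single eigenvalue λ = -3 with algebraic multiplicity 2.
Eigenvector v = (1,0); generalized eigenvector w with (A-λI)w=v is (3,1).
General solution: e^(-3t)[c_1·v + c_2·(t·v + w)].

x(t) = c_1e^(-3t) + c_2te^(-3t) + 3c_2e^(-3t), y(t) = c_2e^(-3t)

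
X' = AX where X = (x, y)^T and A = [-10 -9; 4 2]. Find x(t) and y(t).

Coefficient matrix A = [[-10, -9], [4, 2]].
Characteristic polynomial det(A - λI) = λ^2 + 8λ + 16 = 0.
Single eigenvalue λ = -4 with algebraic multiplicity 2.
Eigenvector v = (-3,2); generalized eigenvector w with (A-λI)w=v is (2,-1).
General solution: e^(-4t)[K_1·v + K_2·(t·v + w)].

x(t) = -3K_1e^(-4t) - 3K_2te^(-4t) + 2K_2e^(-4t), y(t) = 2K_1e^(-4t) + 2K_2te^(-4t) - K_2e^(-4t)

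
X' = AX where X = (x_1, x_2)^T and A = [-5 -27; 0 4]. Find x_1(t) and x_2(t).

Coefficient matrix A = [[-5, -27], [0, 4]].
Characteristic polynomial det(A - λI) = λ^2 + λ - 20 = 0.
Eigenvalues λ = 4, -5.
For λ=4: (A-λI) row 1 is [-9, -27], so an eigenvector is (-3, 1).
For λ=-5: (A-λI) row 1 is [0, -27], so an eigenvector is (1, 0).
General solution: c_1e^(4t)(-3,1) + c_2e^(-5t)(1,0).

x_1(t) = -3c_1e^(4t) + c_2e^(-5t), x_2(t) = c_1e^(4t)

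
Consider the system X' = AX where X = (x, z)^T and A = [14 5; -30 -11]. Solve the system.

Coefficient matrix A = [[14, 5], [-30, -11]].
Characteristic polynomial det(A - λI) = λ^2 - 3λ - 4 = 0.
Eigenvalues λ = 4, -1.
For λ=4: (A-λI) row 1 is [10, 5], so an eigenvector is (1, -2).
For λ=-1: (A-λI) row 1 is [15, 5], so an eigenvector is (1, -3).
General solution: C_1e^(4t)(1,-2) + C_2e^(-t)(1,-3).

x(t) = C_1e^(4t) + C_2e^(-t), z(t) = -2C_1e^(4t) - 3C_2e^(-t)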